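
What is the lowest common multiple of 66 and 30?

66 = 2 × 3 × 11
30 = 2 × 3 × 5
LCM(66, 30) = 2 × 3 × 5 × 11 = 330.

330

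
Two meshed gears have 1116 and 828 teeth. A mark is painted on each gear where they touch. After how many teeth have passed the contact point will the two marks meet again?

25668 teeth

They coincide at every common multiple of the periods; the first is the LCM.
1116 = 2^2 × 3^2 × 31
828 = 2^2 × 3^2 × 23
LCM(1116, 828) = 2^2 × 3^2 × 23 × 31 = 25668.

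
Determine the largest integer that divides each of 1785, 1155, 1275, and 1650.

1785 = 3 × 5 × 7 × 17
1155 = 3 × 5 × 7 × 11
1275 = 3 × 5^2 × 17
1650 = 2 × 3 × 5^2 × 11
gcd(1785, 1155, 1275, 1650) = 3 × 5 = 15.

15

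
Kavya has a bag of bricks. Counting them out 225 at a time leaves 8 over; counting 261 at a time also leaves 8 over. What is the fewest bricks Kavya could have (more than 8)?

6533

N − 8 must be a common multiple of 225 and 261.
225 = 3^2 × 5^2
261 = 3^2 × 29
LCM(225, 261) = 3^2 × 5^2 × 29 = 6525.
Smallest N > 8 is LCM + 8 = 6525 + 8 = 6533.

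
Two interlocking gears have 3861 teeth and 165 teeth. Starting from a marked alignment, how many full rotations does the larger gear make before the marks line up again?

They are all back at their starting positions together after one LCM of the periods.
3861 = 3^3 × 11 × 13
165 = 3 × 5 × 11
LCM(3861, 165) = 3^3 × 5 × 11 × 13 = 19305.
Rotations for period 3861: 19305 / 3861 = 5.

5 rotations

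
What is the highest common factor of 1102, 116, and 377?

1102 = 2 × 19 × 29
116 = 2^2 × 29
377 = 13 × 29
gcd(1102, 116, 377) = 29.

29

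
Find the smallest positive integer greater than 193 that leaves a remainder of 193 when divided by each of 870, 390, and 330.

124603

N − 193 must be a common multiple of 870, 390, and 330.
870 = 2 × 3 × 5 × 29
390 = 2 × 3 × 5 × 13
330 = 2 × 3 × 5 × 11
LCM(870, 390, 330) = 2 × 3 × 5 × 11 × 13 × 29 = 124410.
Smallest N > 193 is LCM + 193 = 124410 + 193 = 124603.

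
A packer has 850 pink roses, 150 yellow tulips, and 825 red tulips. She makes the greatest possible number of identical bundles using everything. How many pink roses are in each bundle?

Number of bundles = gcd(850, 150, 825).
850 = 2 × 5^2 × 17
150 = 2 × 3 × 5^2
825 = 3 × 5^2 × 11
gcd(850, 150, 825) = 5^2 = 25.
pink roses per bundle = 850 / 25 = 34.

34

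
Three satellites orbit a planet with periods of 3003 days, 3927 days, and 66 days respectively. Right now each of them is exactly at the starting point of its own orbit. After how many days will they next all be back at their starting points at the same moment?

We need the least common multiple of the intervals.
3003 = 3 × 7 × 11 × 13
3927 = 3 × 7 × 11 × 17
66 = 2 × 3 × 11
LCM(3003, 3927, 66) = 2 × 3 × 7 × 11 × 13 × 17 = 102102.

102102 days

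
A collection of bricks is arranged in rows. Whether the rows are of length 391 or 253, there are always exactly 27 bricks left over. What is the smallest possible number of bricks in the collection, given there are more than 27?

4328

N − 27 must be a common multiple of 391 and 253.
391 = 17 × 23
253 = 11 × 23
LCM(391, 253) = 11 × 17 × 23 = 4301.
Smallest N > 27 is LCM + 27 = 4301 + 27 = 4328.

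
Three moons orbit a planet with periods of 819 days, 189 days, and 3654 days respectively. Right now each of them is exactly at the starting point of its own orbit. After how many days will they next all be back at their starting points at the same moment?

They coincide at every common multiple of the periods; the first is the LCM.
819 = 3^2 × 7 × 13
189 = 3^3 × 7
3654 = 2 × 3^2 × 7 × 29
LCM(819, 189, 3654) = 2 × 3^3 × 7 × 13 × 29 = 142506.

142506 days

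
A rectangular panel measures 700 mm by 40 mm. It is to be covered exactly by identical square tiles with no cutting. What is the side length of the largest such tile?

The tile side must divide both 700 and 40, so the largest is their gcd.
700 = 2^2 × 5^2 × 7
40 = 2^3 × 5
gcd(700, 40) = 2^2 × 5 = 20.

20 mm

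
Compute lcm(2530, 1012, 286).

65780

2530 = 2 × 5 × 11 × 23
1012 = 2^2 × 11 × 23
286 = 2 × 11 × 13
LCM(2530, 1012, 286) = 2^2 × 5 × 11 × 13 × 23 = 65780.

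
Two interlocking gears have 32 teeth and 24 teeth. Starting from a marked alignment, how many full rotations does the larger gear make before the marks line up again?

They are all back at their starting positions together after one LCM of the periods.
32 = 2^5
24 = 2^3 × 3
LCM(32, 24) = 2^5 × 3 = 96.
Rotations for period 32: 96 / 32 = 3.

3 rotations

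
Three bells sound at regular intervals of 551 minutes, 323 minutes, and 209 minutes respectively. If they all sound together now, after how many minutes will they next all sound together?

103037 minutes

The first simultaneous occurrence is after LCM of the individual periods.
551 = 19 × 29
323 = 17 × 19
209 = 11 × 19
LCM(551, 323, 209) = 11 × 17 × 19 × 29 = 103037.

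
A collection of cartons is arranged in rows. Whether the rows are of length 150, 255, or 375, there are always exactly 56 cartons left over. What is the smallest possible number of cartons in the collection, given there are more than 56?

N − 56 must be a common multiple of 150, 255, and 375.
150 = 2 × 3 × 5^2
255 = 3 × 5 × 17
375 = 3 × 5^3
LCM(150, 255, 375) = 2 × 3 × 5^3 × 17 = 12750.
Smallest N > 56 is LCM + 56 = 12750 + 56 = 12806.

12806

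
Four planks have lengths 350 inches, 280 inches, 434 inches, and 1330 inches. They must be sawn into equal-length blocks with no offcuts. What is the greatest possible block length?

The block length must divide every plank, so the greatest is gcd(350, 280, 434, 1330).
350 = 2 × 5^2 × 7
280 = 2^3 × 5 × 7
434 = 2 × 7 × 31
1330 = 2 × 5 × 7 × 19
gcd(350, 280, 434, 1330) = 2 × 7 = 14.

14 inches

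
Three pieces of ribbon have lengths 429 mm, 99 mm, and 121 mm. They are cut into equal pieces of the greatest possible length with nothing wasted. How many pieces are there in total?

59

Piece length = gcd(429, 99, 121).
429 = 3 × 11 × 13
99 = 3^2 × 11
121 = 11^2
gcd(429, 99, 121) = 11.
Total pieces = 429/11 + 99/11 + 121/11 = 39 + 9 + 11 = 59.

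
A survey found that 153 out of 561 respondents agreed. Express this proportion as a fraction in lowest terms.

3/11

153 = 3^2 × 17
561 = 3 × 11 × 17
gcd(153, 561) = 3 × 17 = 51.
Divide numerator and denominator by 51: 153/561 = 3/11.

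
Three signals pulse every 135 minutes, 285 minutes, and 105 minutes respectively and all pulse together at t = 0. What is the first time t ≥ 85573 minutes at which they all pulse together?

Joint pulses occur at multiples of LCM(135, 285, 105).
135 = 3^3 × 5
285 = 3 × 5 × 19
105 = 3 × 5 × 7
LCM(135, 285, 105) = 3^3 × 5 × 7 × 19 = 17955.
Smallest multiple of 17955 that is ≥ 85573: ⌈85573/17955⌉ × 17955 = 5 × 17955 = 89775.

89775 minutes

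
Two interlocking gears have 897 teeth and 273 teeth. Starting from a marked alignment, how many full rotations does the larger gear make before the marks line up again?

All finish a whole number of cycles simultaneously at t = LCM of the periods.
897 = 3 × 13 × 23
273 = 3 × 7 × 13
LCM(897, 273) = 3 × 7 × 13 × 23 = 6279.
Rotations for period 897: 6279 / 897 = 7.

7 rotations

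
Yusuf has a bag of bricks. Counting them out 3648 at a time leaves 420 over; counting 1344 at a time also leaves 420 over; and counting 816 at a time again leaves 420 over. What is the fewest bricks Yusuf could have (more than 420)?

N − 420 must be a common multiple of 3648, 1344, and 816.
3648 = 2^6 × 3 × 19
1344 = 2^6 × 3 × 7
816 = 2^4 × 3 × 17
LCM(3648, 1344, 816) = 2^6 × 3 × 7 × 17 × 19 = 434112.
Smallest N > 420 is LCM + 420 = 434112 + 420 = 434532.

434532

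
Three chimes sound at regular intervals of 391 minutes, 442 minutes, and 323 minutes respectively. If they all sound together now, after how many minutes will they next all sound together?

193154 minutes

We need the least common multiple of the intervals.
391 = 17 × 23
442 = 2 × 13 × 17
323 = 17 × 19
LCM(391, 442, 323) = 2 × 13 × 17 × 19 × 23 = 193154.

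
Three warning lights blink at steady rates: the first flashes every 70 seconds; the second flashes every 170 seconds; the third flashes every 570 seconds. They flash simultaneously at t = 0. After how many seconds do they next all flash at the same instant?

67830 seconds

We need the least common multiple of the intervals.
70 = 2 × 5 × 7
170 = 2 × 5 × 17
570 = 2 × 3 × 5 × 19
LCM(70, 170, 570) = 2 × 3 × 5 × 7 × 17 × 19 = 67830.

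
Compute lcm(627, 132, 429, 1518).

627 = 3 × 11 × 19
132 = 2^2 × 3 × 11
429 = 3 × 11 × 13
1518 = 2 × 3 × 11 × 23
LCM(627, 132, 429, 1518) = 2^2 × 3 × 11 × 13 × 19 × 23 = 749892.

749892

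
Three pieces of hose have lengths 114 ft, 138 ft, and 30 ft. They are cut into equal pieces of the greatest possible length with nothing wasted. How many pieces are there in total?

47

Piece length = gcd(114, 138, 30).
114 = 2 × 3 × 19
138 = 2 × 3 × 23
30 = 2 × 3 × 5
gcd(114, 138, 30) = 2 × 3 = 6.
Total pieces = 114/6 + 138/6 + 30/6 = 19 + 23 + 5 = 47.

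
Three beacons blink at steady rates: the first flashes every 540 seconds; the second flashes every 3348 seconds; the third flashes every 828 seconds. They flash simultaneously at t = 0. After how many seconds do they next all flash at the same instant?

We need the least common multiple of the intervals.
540 = 2^2 × 3^3 × 5
3348 = 2^2 × 3^3 × 31
828 = 2^2 × 3^2 × 23
LCM(540, 3348, 828) = 2^2 × 3^3 × 5 × 23 × 31 = 385020.

385020 seconds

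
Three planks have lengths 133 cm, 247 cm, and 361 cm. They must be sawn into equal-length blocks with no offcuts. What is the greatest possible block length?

19 cm

This is the greatest common divisor of 133, 247, and 361.
133 = 7 × 19
247 = 13 × 19
361 = 19^2
gcd(133, 247, 361) = 19.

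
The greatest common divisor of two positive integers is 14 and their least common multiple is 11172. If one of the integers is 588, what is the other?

266

For two integers, gcd × lcm = product, so the other is (14 × 11172) / 588 = 156408 / 588 = 266.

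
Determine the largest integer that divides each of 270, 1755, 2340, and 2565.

270 = 2 × 3^3 × 5
1755 = 3^3 × 5 × 13
2340 = 2^2 × 3^2 × 5 × 13
2565 = 3^3 × 5 × 19
gcd(270, 1755, 2340, 2565) = 3^2 × 5 = 45.

45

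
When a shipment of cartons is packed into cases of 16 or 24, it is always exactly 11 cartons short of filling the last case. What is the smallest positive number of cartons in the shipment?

37

Being 11 short of a full case of size k means N ≡ −11 (mod k), i.e. N + 11 is a multiple of each size.
16 = 2^4
24 = 2^3 × 3
LCM(16, 24) = 2^4 × 3 = 48.
Smallest positive N is 48 − 11 = 37.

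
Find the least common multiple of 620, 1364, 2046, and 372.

20460

620 = 2^2 × 5 × 31
1364 = 2^2 × 11 × 31
2046 = 2 × 3 × 11 × 31
372 = 2^2 × 3 × 31
LCM(620, 1364, 2046, 372) = 2^2 × 3 × 5 × 11 × 31 = 20460.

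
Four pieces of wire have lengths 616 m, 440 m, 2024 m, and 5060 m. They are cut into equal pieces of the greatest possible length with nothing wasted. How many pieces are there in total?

Piece length = gcd(616, 440, 2024, 5060).
616 = 2^3 × 7 × 11
440 = 2^3 × 5 × 11
2024 = 2^3 × 11 × 23
5060 = 2^2 × 5 × 11 × 23
gcd(616, 440, 2024, 5060) = 2^2 × 11 = 44.
Total pieces = 616/44 + 440/44 + 2024/44 + 5060/44 = 14 + 10 + 46 + 115 = 185.

185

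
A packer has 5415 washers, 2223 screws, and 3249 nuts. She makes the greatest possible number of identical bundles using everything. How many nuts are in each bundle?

57

Number of bundles = gcd(5415, 2223, 3249).
5415 = 3 × 5 × 19^2
2223 = 3^2 × 13 × 19
3249 = 3^2 × 19^2
gcd(5415, 2223, 3249) = 3 × 19 = 57.
nuts per bundle = 3249 / 57 = 57.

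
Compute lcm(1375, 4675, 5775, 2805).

1375 = 5^3 × 11
4675 = 5^2 × 11 × 17
5775 = 3 × 5^2 × 7 × 11
2805 = 3 × 5 × 11 × 17
LCM(1375, 4675, 5775, 2805) = 3 × 5^3 × 7 × 11 × 17 = 490875.

490875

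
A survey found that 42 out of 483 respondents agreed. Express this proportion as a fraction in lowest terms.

2/23

42 = 2 × 3 × 7
483 = 3 × 7 × 23
gcd(42, 483) = 3 × 7 = 21.
Divide numerator and denominator by 21: 42/483 = 2/23.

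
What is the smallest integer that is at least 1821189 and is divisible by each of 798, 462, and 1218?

The integer must be a common multiple of 798, 462, and 1218, so a multiple of their LCM.
798 = 2 × 3 × 7 × 19
462 = 2 × 3 × 7 × 11
1218 = 2 × 3 × 7 × 29
LCM(798, 462, 1218) = 2 × 3 × 7 × 11 × 19 × 29 = 254562.
Smallest multiple of 254562 that is ≥ 1821189: ⌈1821189/254562⌉ × 254562 = 8 × 254562 = 2036496.

2036496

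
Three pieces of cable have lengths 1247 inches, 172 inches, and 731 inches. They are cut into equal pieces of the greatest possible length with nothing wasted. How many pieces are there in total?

50

Piece length = gcd(1247, 172, 731).
1247 = 29 × 43
172 = 2^2 × 43
731 = 17 × 43
gcd(1247, 172, 731) = 43.
Total pieces = 1247/43 + 172/43 + 731/43 = 29 + 4 + 17 = 50.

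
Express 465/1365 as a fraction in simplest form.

465 = 3 × 5 × 31
1365 = 3 × 5 × 7 × 13
gcd(465, 1365) = 3 × 5 = 15.
Divide numerator and denominator by 15: 465/1365 = 31/91.

31/91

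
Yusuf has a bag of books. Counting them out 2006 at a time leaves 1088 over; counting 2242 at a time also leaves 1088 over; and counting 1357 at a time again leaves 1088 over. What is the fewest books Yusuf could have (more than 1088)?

877710

N − 1088 must be a common multiple of 2006, 2242, and 1357.
2006 = 2 × 17 × 59
2242 = 2 × 19 × 59
1357 = 23 × 59
LCM(2006, 2242, 1357) = 2 × 17 × 19 × 23 × 59 = 876622.
Smallest N > 1088 is LCM + 1088 = 876622 + 1088 = 877710.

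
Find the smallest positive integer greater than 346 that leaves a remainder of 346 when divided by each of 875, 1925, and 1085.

298721

N − 346 must be a common multiple of 875, 1925, and 1085.
875 = 5^3 × 7
1925 = 5^2 × 7 × 11
1085 = 5 × 7 × 31
LCM(875, 1925, 1085) = 5^3 × 7 × 11 × 31 = 298375.
Smallest N > 346 is LCM + 346 = 298375 + 346 = 298721.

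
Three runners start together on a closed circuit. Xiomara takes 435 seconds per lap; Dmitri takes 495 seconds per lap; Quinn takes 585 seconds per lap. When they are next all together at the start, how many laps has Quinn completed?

319 laps

They are all back at their starting positions together after one LCM of the periods.
435 = 3 × 5 × 29
495 = 3^2 × 5 × 11
585 = 3^2 × 5 × 13
LCM(435, 495, 585) = 3^2 × 5 × 11 × 13 × 29 = 186615.
Laps for period 585: 186615 / 585 = 319.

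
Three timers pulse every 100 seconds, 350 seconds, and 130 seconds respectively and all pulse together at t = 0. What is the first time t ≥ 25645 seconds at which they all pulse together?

Joint pulses occur at multiples of LCM(100, 350, 130).
100 = 2^2 × 5^2
350 = 2 × 5^2 × 7
130 = 2 × 5 × 13
LCM(100, 350, 130) = 2^2 × 5^2 × 7 × 13 = 9100.
Smallest multiple of 9100 that is ≥ 25645: ⌈25645/9100⌉ × 9100 = 3 × 9100 = 27300.

27300 seconds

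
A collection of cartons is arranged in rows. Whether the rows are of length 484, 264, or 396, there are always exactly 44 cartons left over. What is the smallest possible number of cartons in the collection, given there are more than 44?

8756

N − 44 must be a common multiple of 484, 264, and 396.
484 = 2^2 × 11^2
264 = 2^3 × 3 × 11
396 = 2^2 × 3^2 × 11
LCM(484, 264, 396) = 2^3 × 3^2 × 11^2 = 8712.
Smallest N > 44 is LCM + 44 = 8712 + 44 = 8756.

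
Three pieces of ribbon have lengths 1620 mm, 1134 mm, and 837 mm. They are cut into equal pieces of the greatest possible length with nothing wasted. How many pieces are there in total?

Piece length = gcd(1620, 1134, 837).
1620 = 2^2 × 3^4 × 5
1134 = 2 × 3^4 × 7
837 = 3^3 × 31
gcd(1620, 1134, 837) = 3^3 = 27.
Total pieces = 1620/27 + 1134/27 + 837/27 = 60 + 42 + 31 = 133.

133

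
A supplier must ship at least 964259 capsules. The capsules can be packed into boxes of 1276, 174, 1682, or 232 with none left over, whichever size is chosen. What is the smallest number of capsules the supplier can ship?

The number of capsules must be a common multiple of 1276, 174, 1682, and 232, so a multiple of their LCM.
1276 = 2^2 × 11 × 29
174 = 2 × 3 × 29
1682 = 2 × 29^2
232 = 2^3 × 29
LCM(1276, 174, 1682, 232) = 2^3 × 3 × 11 × 29^2 = 222024.
Smallest multiple of 222024 that is ≥ 964259: ⌈964259/222024⌉ × 222024 = 5 × 222024 = 1110120.

1110120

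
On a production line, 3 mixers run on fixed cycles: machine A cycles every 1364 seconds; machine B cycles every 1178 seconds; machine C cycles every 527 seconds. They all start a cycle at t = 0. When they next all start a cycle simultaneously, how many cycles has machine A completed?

All finish a whole number of cycles simultaneously at t = LCM of the periods.
1364 = 2^2 × 11 × 31
1178 = 2 × 19 × 31
527 = 17 × 31
LCM(1364, 1178, 527) = 2^2 × 11 × 17 × 19 × 31 = 440572.
Cycles for period 1364: 440572 / 1364 = 323.

323 cycles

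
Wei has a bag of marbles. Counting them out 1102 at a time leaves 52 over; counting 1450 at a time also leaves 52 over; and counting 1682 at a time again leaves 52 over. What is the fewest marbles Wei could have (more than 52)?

799002

N − 52 must be a common multiple of 1102, 1450, and 1682.
1102 = 2 × 19 × 29
1450 = 2 × 5^2 × 29
1682 = 2 × 29^2
LCM(1102, 1450, 1682) = 2 × 5^2 × 19 × 29^2 = 798950.
Smallest N > 52 is LCM + 52 = 798950 + 52 = 799002.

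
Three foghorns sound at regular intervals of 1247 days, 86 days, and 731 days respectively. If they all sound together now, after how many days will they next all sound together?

The first simultaneous occurrence is after LCM of the individual periods.
1247 = 29 × 43
86 = 2 × 43
731 = 17 × 43
LCM(1247, 86, 731) = 2 × 17 × 29 × 43 = 42398.

42398 days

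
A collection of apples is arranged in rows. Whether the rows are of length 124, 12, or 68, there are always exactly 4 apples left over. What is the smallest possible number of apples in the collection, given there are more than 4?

6328

N − 4 must be a common multiple of 124, 12, and 68.
124 = 2^2 × 31
12 = 2^2 × 3
68 = 2^2 × 17
LCM(124, 12, 68) = 2^2 × 3 × 17 × 31 = 6324.
Smallest N > 4 is LCM + 4 = 6324 + 4 = 6328.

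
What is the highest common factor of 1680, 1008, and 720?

48

1680 = 2^4 × 3 × 5 × 7
1008 = 2^4 × 3^2 × 7
720 = 2^4 × 3^2 × 5
gcd(1680, 1008, 720) = 2^4 × 3 = 48.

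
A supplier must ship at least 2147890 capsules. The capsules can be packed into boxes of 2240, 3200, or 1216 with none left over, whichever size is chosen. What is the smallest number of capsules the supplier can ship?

2553600

The number of capsules must be a common multiple of 2240, 3200, and 1216, so a multiple of their LCM.
2240 = 2^6 × 5 × 7
3200 = 2^7 × 5^2
1216 = 2^6 × 19
LCM(2240, 3200, 1216) = 2^7 × 5^2 × 7 × 19 = 425600.
Smallest multiple of 425600 that is ≥ 2147890: ⌈2147890/425600⌉ × 425600 = 6 × 425600 = 2553600.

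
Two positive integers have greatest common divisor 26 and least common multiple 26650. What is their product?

For any two positive integers, gcd × lcm = product = 26 × 26650 = 692900.

692900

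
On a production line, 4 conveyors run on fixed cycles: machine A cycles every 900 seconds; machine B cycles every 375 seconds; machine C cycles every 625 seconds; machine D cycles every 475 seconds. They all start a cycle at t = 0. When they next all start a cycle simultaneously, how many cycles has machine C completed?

All finish a whole number of cycles simultaneously at t = LCM of the periods.
900 = 2^2 × 3^2 × 5^2
375 = 3 × 5^3
625 = 5^4
475 = 5^2 × 19
LCM(900, 375, 625, 475) = 2^2 × 3^2 × 5^4 × 19 = 427500.
Cycles for period 625: 427500 / 625 = 684.

684 cycles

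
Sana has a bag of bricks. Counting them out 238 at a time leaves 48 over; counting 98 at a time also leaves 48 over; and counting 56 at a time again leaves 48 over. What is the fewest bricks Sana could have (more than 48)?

6712

N − 48 must be a common multiple of 238, 98, and 56.
238 = 2 × 7 × 17
98 = 2 × 7^2
56 = 2^3 × 7
LCM(238, 98, 56) = 2^3 × 7^2 × 17 = 6664.
Smallest N > 48 is LCM + 48 = 6664 + 48 = 6712.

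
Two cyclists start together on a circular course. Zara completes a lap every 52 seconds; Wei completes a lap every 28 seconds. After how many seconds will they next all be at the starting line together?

They coincide at every common multiple of the periods; the first is the LCM.
52 = 2^2 × 13
28 = 2^2 × 7
LCM(52, 28) = 2^2 × 7 × 13 = 364.

364 seconds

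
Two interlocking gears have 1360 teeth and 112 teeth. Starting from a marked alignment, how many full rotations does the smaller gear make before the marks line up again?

The first common completion time is the LCM of the periods.
1360 = 2^4 × 5 × 17
112 = 2^4 × 7
LCM(1360, 112) = 2^4 × 5 × 7 × 17 = 9520.
Rotations for period 112: 9520 / 112 = 85.

85 rotations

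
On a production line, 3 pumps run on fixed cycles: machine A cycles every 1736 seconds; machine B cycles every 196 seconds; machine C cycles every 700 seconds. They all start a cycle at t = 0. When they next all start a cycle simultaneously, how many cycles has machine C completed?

They are all back at their starting positions together after one LCM of the periods.
1736 = 2^3 × 7 × 31
196 = 2^2 × 7^2
700 = 2^2 × 5^2 × 7
LCM(1736, 196, 700) = 2^3 × 5^2 × 7^2 × 31 = 303800.
Cycles for period 700: 303800 / 700 = 434.

434 cycles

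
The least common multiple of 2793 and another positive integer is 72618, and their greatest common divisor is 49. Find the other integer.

1274

gcd × lcm = product of the two integers, so the other integer is (49 × 72618) / 2793 = 1274.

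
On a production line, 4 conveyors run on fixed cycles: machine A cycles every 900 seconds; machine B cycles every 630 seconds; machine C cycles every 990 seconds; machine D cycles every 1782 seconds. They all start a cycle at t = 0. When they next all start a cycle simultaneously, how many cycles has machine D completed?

The first common completion time is the LCM of the periods.
900 = 2^2 × 3^2 × 5^2
630 = 2 × 3^2 × 5 × 7
990 = 2 × 3^2 × 5 × 11
1782 = 2 × 3^4 × 11
LCM(900, 630, 990, 1782) = 2^2 × 3^4 × 5^2 × 7 × 11 = 623700.
Cycles for period 1782: 623700 / 1782 = 350.

350 cycles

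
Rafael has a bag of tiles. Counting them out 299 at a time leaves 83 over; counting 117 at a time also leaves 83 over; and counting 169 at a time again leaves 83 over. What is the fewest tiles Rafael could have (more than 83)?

35066

N − 83 must be a common multiple of 299, 117, and 169.
299 = 13 × 23
117 = 3^2 × 13
169 = 13^2
LCM(299, 117, 169) = 3^2 × 13^2 × 23 = 34983.
Smallest N > 83 is LCM + 83 = 34983 + 83 = 35066.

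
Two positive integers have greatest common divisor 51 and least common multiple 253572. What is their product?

For any two positive integers, gcd × lcm = product = 51 × 253572 = 12932172.

12932172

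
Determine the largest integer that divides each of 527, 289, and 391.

17

527 = 17 × 31
289 = 17^2
391 = 17 × 23
gcd(527, 289, 391) = 17.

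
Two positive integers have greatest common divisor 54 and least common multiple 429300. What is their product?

23182200

For any two positive integers, gcd × lcm = product = 54 × 429300 = 23182200.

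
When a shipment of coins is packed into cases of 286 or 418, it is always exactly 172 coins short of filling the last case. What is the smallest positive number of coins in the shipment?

Being 172 short of a full case of size k means N ≡ −172 (mod k), i.e. N + 172 is a multiple of each size.
286 = 2 × 11 × 13
418 = 2 × 11 × 19
LCM(286, 418) = 2 × 11 × 13 × 19 = 5434.
Smallest positive N is 5434 − 172 = 5262.

5262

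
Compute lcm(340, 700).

11900

340 = 2^2 × 5 × 17
700 = 2^2 × 5^2 × 7
LCM(340, 700) = 2^2 × 5^2 × 7 × 17 = 11900.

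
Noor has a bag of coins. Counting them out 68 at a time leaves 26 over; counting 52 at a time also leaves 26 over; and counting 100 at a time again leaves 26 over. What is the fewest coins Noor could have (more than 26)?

22126

N − 26 must be a common multiple of 68, 52, and 100.
68 = 2^2 × 17
52 = 2^2 × 13
100 = 2^2 × 5^2
LCM(68, 52, 100) = 2^2 × 5^2 × 13 × 17 = 22100.
Smallest N > 26 is LCM + 26 = 22100 + 26 = 22126.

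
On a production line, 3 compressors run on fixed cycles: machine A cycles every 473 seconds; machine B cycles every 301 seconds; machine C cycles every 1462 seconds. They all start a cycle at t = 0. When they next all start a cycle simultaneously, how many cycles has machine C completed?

77 cycles

All finish a whole number of cycles simultaneously at t = LCM of the periods.
473 = 11 × 43
301 = 7 × 43
1462 = 2 × 17 × 43
LCM(473, 301, 1462) = 2 × 7 × 11 × 17 × 43 = 112574.
Cycles for period 1462: 112574 / 1462 = 77.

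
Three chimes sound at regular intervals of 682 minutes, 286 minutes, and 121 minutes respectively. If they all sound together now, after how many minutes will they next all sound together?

We need the least common multiple of the intervals.
682 = 2 × 11 × 31
286 = 2 × 11 × 13
121 = 11^2
LCM(682, 286, 121) = 2 × 11^2 × 13 × 31 = 97526.

97526 minutes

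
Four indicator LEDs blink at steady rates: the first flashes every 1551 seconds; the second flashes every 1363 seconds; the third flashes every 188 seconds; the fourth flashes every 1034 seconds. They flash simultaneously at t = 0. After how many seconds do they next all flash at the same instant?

179916 seconds

We need the least common multiple of the intervals.
1551 = 3 × 11 × 47
1363 = 29 × 47
188 = 2^2 × 47
1034 = 2 × 11 × 47
LCM(1551, 1363, 188, 1034) = 2^2 × 3 × 11 × 29 × 47 = 179916.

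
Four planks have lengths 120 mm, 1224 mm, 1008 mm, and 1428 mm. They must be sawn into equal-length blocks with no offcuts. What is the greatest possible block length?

This is the greatest common divisor of 120, 1224, 1008, and 1428.
120 = 2^3 × 3 × 5
1224 = 2^3 × 3^2 × 17
1008 = 2^4 × 3^2 × 7
1428 = 2^2 × 3 × 7 × 17
gcd(120, 1224, 1008, 1428) = 2^2 × 3 = 12.

12 mm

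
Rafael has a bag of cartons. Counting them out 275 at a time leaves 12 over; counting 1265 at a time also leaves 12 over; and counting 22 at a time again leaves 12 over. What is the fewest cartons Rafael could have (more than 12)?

12662

N − 12 must be a common multiple of 275, 1265, and 22.
275 = 5^2 × 11
1265 = 5 × 11 × 23
22 = 2 × 11
LCM(275, 1265, 22) = 2 × 5^2 × 11 × 23 = 12650.
Smallest N > 12 is LCM + 12 = 12650 + 12 = 12662.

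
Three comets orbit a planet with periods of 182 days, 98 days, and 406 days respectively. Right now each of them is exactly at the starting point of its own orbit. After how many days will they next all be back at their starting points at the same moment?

36946 days

We need the least common multiple of the intervals.
182 = 2 × 7 × 13
98 = 2 × 7^2
406 = 2 × 7 × 29
LCM(182, 98, 406) = 2 × 7^2 × 13 × 29 = 36946.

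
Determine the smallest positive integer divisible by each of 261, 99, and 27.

261 = 3^2 × 29
99 = 3^2 × 11
27 = 3^3
LCM(261, 99, 27) = 3^3 × 11 × 29 = 8613.

8613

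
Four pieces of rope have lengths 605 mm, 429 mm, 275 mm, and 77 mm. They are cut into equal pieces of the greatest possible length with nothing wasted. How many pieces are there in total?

Piece length = gcd(605, 429, 275, 77).
605 = 5 × 11^2
429 = 3 × 11 × 13
275 = 5^2 × 11
77 = 7 × 11
gcd(605, 429, 275, 77) = 11.
Total pieces = 605/11 + 429/11 + 275/11 + 77/11 = 55 + 39 + 25 + 7 = 126.

126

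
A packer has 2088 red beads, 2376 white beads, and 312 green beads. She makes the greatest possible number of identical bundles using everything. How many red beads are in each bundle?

Number of bundles = gcd(2088, 2376, 312).
2088 = 2^3 × 3^2 × 29
2376 = 2^3 × 3^3 × 11
312 = 2^3 × 3 × 13
gcd(2088, 2376, 312) = 2^3 × 3 = 24.
red beads per bundle = 2088 / 24 = 87.

87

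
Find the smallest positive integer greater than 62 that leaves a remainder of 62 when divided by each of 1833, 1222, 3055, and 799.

311672

N − 62 must be a common multiple of 1833, 1222, 3055, and 799.
1833 = 3 × 13 × 47
1222 = 2 × 13 × 47
3055 = 5 × 13 × 47
799 = 17 × 47
LCM(1833, 1222, 3055, 799) = 2 × 3 × 5 × 13 × 17 × 47 = 311610.
Smallest N > 62 is LCM + 62 = 311610 + 62 = 311672.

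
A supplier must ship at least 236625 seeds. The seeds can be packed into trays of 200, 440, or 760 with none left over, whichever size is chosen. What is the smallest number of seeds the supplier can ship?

The number of seeds must be a common multiple of 200, 440, and 760, so a multiple of their LCM.
200 = 2^3 × 5^2
440 = 2^3 × 5 × 11
760 = 2^3 × 5 × 19
LCM(200, 440, 760) = 2^3 × 5^2 × 11 × 19 = 41800.
Smallest multiple of 41800 that is ≥ 236625: ⌈236625/41800⌉ × 41800 = 6 × 41800 = 250800.

250800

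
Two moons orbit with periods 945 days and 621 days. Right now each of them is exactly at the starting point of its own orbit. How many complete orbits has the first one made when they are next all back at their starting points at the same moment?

23 orbits

All finish a whole number of cycles simultaneously at t = LCM of the periods.
945 = 3^3 × 5 × 7
621 = 3^3 × 23
LCM(945, 621) = 3^3 × 5 × 7 × 23 = 21735.
Orbits for period 945: 21735 / 945 = 23.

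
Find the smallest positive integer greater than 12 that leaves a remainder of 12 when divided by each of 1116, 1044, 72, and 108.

N − 12 must be a common multiple of 1116, 1044, 72, and 108.
1116 = 2^2 × 3^2 × 31
1044 = 2^2 × 3^2 × 29
72 = 2^3 × 3^2
108 = 2^2 × 3^3
LCM(1116, 1044, 72, 108) = 2^3 × 3^3 × 29 × 31 = 194184.
Smallest N > 12 is LCM + 12 = 194184 + 12 = 194196.

194196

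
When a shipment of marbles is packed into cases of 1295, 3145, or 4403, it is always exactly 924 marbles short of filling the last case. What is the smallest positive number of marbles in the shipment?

21091

Being 924 short of a full case of size k means N ≡ −924 (mod k), i.e. N + 924 is a multiple of each size.
1295 = 5 × 7 × 37
3145 = 5 × 17 × 37
4403 = 7 × 17 × 37
LCM(1295, 3145, 4403) = 5 × 7 × 17 × 37 = 22015.
Smallest positive N is 22015 − 924 = 21091.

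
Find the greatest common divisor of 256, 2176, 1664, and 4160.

256 = 2^8
2176 = 2^7 × 17
1664 = 2^7 × 13
4160 = 2^6 × 5 × 13
gcd(256, 2176, 1664, 4160) = 2^6 = 64.

64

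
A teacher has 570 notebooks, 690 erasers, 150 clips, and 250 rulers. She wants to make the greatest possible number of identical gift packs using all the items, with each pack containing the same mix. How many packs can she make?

The pack count must divide each quantity, so the greatest is gcd(570, 690, 150, 250).
570 = 2 × 3 × 5 × 19
690 = 2 × 3 × 5 × 23
150 = 2 × 3 × 5^2
250 = 2 × 5^3
gcd(570, 690, 150, 250) = 2 × 5 = 10.

10 packs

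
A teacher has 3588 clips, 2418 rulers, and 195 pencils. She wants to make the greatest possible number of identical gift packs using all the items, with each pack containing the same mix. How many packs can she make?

39 packs

The pack count must divide each quantity, so the greatest is gcd(3588, 2418, 195).
3588 = 2^2 × 3 × 13 × 23
2418 = 2 × 3 × 13 × 31
195 = 3 × 5 × 13
gcd(3588, 2418, 195) = 3 × 13 = 39.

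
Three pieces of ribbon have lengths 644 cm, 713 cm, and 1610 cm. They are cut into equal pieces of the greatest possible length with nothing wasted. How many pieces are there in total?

Piece length = gcd(644, 713, 1610).
644 = 2^2 × 7 × 23
713 = 23 × 31
1610 = 2 × 5 × 7 × 23
gcd(644, 713, 1610) = 23.
Total pieces = 644/23 + 713/23 + 1610/23 = 28 + 31 + 70 = 129.

129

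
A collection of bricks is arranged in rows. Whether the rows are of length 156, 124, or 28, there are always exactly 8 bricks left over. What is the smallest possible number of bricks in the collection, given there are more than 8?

N − 8 must be a common multiple of 156, 124, and 28.
156 = 2^2 × 3 × 13
124 = 2^2 × 31
28 = 2^2 × 7
LCM(156, 124, 28) = 2^2 × 3 × 7 × 13 × 31 = 33852.
Smallest N > 8 is LCM + 8 = 33852 + 8 = 33860.

33860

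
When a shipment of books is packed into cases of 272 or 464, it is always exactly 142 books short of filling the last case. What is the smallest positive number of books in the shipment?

Being 142 short of a full case of size k means N ≡ −142 (mod k), i.e. N + 142 is a multiple of each size.
272 = 2^4 × 17
464 = 2^4 × 29
LCM(272, 464) = 2^4 × 17 × 29 = 7888.
Smallest positive N is 7888 − 142 = 7746.

7746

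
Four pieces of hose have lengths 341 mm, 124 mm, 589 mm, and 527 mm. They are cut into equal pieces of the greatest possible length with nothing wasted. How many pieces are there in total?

Piece length = gcd(341, 124, 589, 527).
341 = 11 × 31
124 = 2^2 × 31
589 = 19 × 31
527 = 17 × 31
gcd(341, 124, 589, 527) = 31.
Total pieces = 341/31 + 124/31 + 589/31 + 527/31 = 11 + 4 + 19 + 17 = 51.

51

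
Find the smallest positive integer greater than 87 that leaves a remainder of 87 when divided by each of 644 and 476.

N − 87 must be a common multiple of 644 and 476.
644 = 2^2 × 7 × 23
476 = 2^2 × 7 × 17
LCM(644, 476) = 2^2 × 7 × 17 × 23 = 10948.
Smallest N > 87 is LCM + 87 = 10948 + 87 = 11035.

11035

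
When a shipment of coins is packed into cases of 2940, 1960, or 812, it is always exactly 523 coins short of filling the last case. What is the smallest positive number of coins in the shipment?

169997

Being 523 short of a full case of size k means N ≡ −523 (mod k), i.e. N + 523 is a multiple of each size.
2940 = 2^2 × 3 × 5 × 7^2
1960 = 2^3 × 5 × 7^2
812 = 2^2 × 7 × 29
LCM(2940, 1960, 812) = 2^3 × 3 × 5 × 7^2 × 29 = 170520.
Smallest positive N is 170520 − 523 = 169997.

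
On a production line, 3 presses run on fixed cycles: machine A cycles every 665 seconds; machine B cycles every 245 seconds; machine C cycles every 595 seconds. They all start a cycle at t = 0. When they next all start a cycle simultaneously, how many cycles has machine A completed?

They are all back at their starting positions together after one LCM of the periods.
665 = 5 × 7 × 19
245 = 5 × 7^2
595 = 5 × 7 × 17
LCM(665, 245, 595) = 5 × 7^2 × 17 × 19 = 79135.
Cycles for period 665: 79135 / 665 = 119.

119 cycles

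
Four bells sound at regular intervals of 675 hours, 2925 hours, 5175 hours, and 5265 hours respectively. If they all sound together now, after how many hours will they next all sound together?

The first simultaneous occurrence is after LCM of the individual periods.
675 = 3^3 × 5^2
2925 = 3^2 × 5^2 × 13
5175 = 3^2 × 5^2 × 23
5265 = 3^4 × 5 × 13
LCM(675, 2925, 5175, 5265) = 3^4 × 5^2 × 13 × 23 = 605475.

605475 hours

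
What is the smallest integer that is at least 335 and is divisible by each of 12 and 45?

360

The integer must be a common multiple of 12 and 45, so a multiple of their LCM.
12 = 2^2 × 3
45 = 3^2 × 5
LCM(12, 45) = 2^2 × 3^2 × 5 = 180.
Smallest multiple of 180 that is ≥ 335: ⌈335/180⌉ × 180 = 2 × 180 = 360.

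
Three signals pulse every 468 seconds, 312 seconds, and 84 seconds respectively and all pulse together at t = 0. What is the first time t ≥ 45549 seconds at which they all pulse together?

Joint pulses occur at multiples of LCM(468, 312, 84).
468 = 2^2 × 3^2 × 13
312 = 2^3 × 3 × 13
84 = 2^2 × 3 × 7
LCM(468, 312, 84) = 2^3 × 3^2 × 7 × 13 = 6552.
Smallest multiple of 6552 that is ≥ 45549: ⌈45549/6552⌉ × 6552 = 7 × 6552 = 45864.

45864 seconds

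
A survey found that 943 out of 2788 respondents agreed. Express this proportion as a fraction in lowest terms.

23/68

943 = 23 × 41
2788 = 2^2 × 17 × 41
gcd(943, 2788) = 41.
Divide numerator and denominator by 41: 943/2788 = 23/68.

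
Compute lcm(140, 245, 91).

12740

140 = 2^2 × 5 × 7
245 = 5 × 7^2
91 = 7 × 13
LCM(140, 245, 91) = 2^2 × 5 × 7^2 × 13 = 12740.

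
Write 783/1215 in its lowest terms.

783 = 3^3 × 29
1215 = 3^5 × 5
gcd(783, 1215) = 3^3 = 27.
Divide numerator and denominator by 27: 783/1215 = 29/45.

29/45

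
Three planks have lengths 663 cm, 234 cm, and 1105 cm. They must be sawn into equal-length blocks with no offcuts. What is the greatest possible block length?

This is the greatest common divisor of 663, 234, and 1105.
663 = 3 × 13 × 17
234 = 2 × 3^2 × 13
1105 = 5 × 13 × 17
gcd(663, 234, 1105) = 13.

13 cm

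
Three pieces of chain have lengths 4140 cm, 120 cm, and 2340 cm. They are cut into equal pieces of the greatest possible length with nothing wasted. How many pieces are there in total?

110

Piece length = gcd(4140, 120, 2340).
4140 = 2^2 × 3^2 × 5 × 23
120 = 2^3 × 3 × 5
2340 = 2^2 × 3^2 × 5 × 13
gcd(4140, 120, 2340) = 2^2 × 3 × 5 = 60.
Total pieces = 4140/60 + 120/60 + 2340/60 = 69 + 2 + 39 = 110.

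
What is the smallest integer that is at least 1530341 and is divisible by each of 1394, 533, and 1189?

The integer must be a common multiple of 1394, 533, and 1189, so a multiple of their LCM.
1394 = 2 × 17 × 41
533 = 13 × 41
1189 = 29 × 41
LCM(1394, 533, 1189) = 2 × 13 × 17 × 29 × 41 = 525538.
Smallest multiple of 525538 that is ≥ 1530341: ⌈1530341/525538⌉ × 525538 = 3 × 525538 = 1576614.

1576614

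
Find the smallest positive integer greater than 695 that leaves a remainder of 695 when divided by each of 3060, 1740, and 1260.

621875

N − 695 must be a common multiple of 3060, 1740, and 1260.
3060 = 2^2 × 3^2 × 5 × 17
1740 = 2^2 × 3 × 5 × 29
1260 = 2^2 × 3^2 × 5 × 7
LCM(3060, 1740, 1260) = 2^2 × 3^2 × 5 × 7 × 17 × 29 = 621180.
Smallest N > 695 is LCM + 695 = 621180 + 695 = 621875.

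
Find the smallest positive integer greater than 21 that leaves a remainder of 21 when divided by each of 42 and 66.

483

N − 21 must be a common multiple of 42 and 66.
42 = 2 × 3 × 7
66 = 2 × 3 × 11
LCM(42, 66) = 2 × 3 × 7 × 11 = 462.
Smallest N > 21 is LCM + 21 = 462 + 21 = 483.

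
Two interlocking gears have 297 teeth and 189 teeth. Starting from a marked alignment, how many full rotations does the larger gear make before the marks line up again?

7 rotations

The first common completion time is the LCM of the periods.
297 = 3^3 × 11
189 = 3^3 × 7
LCM(297, 189) = 3^3 × 7 × 11 = 2079.
Rotations for period 297: 2079 / 297 = 7.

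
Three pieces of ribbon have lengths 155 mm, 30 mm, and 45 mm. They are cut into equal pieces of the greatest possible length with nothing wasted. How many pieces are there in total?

Piece length = gcd(155, 30, 45).
155 = 5 × 31
30 = 2 × 3 × 5
45 = 3^2 × 5
gcd(155, 30, 45) = 5.
Total pieces = 155/5 + 30/5 + 45/5 = 31 + 6 + 9 = 46.

46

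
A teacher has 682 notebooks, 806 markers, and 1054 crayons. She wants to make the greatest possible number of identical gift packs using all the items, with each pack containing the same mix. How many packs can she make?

The pack count must divide each quantity, so the greatest is gcd(682, 806, 1054).
682 = 2 × 11 × 31
806 = 2 × 13 × 31
1054 = 2 × 17 × 31
gcd(682, 806, 1054) = 2 × 31 = 62.

62 packs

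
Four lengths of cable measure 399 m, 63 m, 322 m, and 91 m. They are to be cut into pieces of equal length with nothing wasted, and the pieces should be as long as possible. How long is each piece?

Each piece length must divide every original length, so the longest possible is gcd(399, 63, 322, 91).
399 = 3 × 7 × 19
63 = 3^2 × 7
322 = 2 × 7 × 23
91 = 7 × 13
gcd(399, 63, 322, 91) = 7.

7 m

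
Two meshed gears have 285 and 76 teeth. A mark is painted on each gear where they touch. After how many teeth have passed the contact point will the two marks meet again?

We need the least common multiple of the intervals.
285 = 3 × 5 × 19
76 = 2^2 × 19
LCM(285, 76) = 2^2 × 3 × 5 × 19 = 1140.

1140 teeth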